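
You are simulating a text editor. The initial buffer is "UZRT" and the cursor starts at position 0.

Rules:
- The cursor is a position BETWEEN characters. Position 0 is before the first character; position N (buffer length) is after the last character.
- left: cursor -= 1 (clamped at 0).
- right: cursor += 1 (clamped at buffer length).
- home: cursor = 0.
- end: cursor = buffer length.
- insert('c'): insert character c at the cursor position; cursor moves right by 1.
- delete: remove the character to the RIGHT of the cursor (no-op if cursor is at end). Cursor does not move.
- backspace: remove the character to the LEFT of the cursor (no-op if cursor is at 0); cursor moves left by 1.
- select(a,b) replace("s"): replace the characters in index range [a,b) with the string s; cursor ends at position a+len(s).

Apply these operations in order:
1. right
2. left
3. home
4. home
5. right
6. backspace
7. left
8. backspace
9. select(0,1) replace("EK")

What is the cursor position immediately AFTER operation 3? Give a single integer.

After op 1 (right): buf='UZRT' cursor=1
After op 2 (left): buf='UZRT' cursor=0
After op 3 (home): buf='UZRT' cursor=0

Answer: 0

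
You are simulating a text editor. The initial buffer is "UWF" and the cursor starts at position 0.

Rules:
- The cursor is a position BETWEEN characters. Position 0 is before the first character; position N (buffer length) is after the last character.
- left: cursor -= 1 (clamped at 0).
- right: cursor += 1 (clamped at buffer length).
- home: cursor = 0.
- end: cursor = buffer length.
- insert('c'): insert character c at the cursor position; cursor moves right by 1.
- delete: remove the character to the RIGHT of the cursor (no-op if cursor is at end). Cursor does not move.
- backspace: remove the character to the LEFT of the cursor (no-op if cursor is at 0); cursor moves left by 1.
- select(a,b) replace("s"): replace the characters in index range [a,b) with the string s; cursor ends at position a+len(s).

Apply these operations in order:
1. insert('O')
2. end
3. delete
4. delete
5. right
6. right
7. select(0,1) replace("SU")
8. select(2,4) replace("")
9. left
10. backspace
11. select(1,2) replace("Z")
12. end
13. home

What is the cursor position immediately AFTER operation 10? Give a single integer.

After op 1 (insert('O')): buf='OUWF' cursor=1
After op 2 (end): buf='OUWF' cursor=4
After op 3 (delete): buf='OUWF' cursor=4
After op 4 (delete): buf='OUWF' cursor=4
After op 5 (right): buf='OUWF' cursor=4
After op 6 (right): buf='OUWF' cursor=4
After op 7 (select(0,1) replace("SU")): buf='SUUWF' cursor=2
After op 8 (select(2,4) replace("")): buf='SUF' cursor=2
After op 9 (left): buf='SUF' cursor=1
After op 10 (backspace): buf='UF' cursor=0

Answer: 0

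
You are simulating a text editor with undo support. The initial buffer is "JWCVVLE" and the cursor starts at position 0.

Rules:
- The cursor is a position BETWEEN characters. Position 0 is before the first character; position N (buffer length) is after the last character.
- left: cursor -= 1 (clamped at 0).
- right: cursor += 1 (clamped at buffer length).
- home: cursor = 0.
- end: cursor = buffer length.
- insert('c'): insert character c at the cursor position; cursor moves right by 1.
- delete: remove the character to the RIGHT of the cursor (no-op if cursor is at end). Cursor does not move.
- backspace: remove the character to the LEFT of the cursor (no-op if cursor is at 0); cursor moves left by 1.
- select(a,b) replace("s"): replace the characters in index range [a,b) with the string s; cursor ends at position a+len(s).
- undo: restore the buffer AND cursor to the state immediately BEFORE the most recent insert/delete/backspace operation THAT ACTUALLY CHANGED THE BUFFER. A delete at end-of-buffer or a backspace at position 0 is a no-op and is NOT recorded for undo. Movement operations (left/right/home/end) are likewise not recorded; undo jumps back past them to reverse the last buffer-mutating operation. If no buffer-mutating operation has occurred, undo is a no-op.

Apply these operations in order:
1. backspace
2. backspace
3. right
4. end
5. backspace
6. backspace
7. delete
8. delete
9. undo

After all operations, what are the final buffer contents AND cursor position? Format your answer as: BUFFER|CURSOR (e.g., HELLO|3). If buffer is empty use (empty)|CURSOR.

Answer: JWCVVL|6

Derivation:
After op 1 (backspace): buf='JWCVVLE' cursor=0
After op 2 (backspace): buf='JWCVVLE' cursor=0
After op 3 (right): buf='JWCVVLE' cursor=1
After op 4 (end): buf='JWCVVLE' cursor=7
After op 5 (backspace): buf='JWCVVL' cursor=6
After op 6 (backspace): buf='JWCVV' cursor=5
After op 7 (delete): buf='JWCVV' cursor=5
After op 8 (delete): buf='JWCVV' cursor=5
After op 9 (undo): buf='JWCVVL' cursor=6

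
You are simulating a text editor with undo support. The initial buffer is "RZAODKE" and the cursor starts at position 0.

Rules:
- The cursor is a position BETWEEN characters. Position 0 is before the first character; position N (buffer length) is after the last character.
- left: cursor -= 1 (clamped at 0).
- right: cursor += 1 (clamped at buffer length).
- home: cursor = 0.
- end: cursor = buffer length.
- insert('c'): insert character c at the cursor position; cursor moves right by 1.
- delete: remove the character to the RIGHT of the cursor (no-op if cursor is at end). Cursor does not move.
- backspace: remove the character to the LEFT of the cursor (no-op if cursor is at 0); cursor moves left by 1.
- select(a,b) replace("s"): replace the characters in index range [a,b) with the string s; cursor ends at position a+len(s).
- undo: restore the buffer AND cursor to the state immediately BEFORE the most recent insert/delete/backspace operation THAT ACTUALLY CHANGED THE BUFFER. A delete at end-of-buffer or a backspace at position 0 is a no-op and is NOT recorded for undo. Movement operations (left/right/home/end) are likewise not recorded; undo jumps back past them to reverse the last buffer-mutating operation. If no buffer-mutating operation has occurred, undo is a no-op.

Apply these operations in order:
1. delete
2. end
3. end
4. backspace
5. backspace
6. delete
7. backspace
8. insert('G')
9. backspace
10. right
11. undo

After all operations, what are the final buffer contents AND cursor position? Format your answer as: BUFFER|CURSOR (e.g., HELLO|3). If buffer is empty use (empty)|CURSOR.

After op 1 (delete): buf='ZAODKE' cursor=0
After op 2 (end): buf='ZAODKE' cursor=6
After op 3 (end): buf='ZAODKE' cursor=6
After op 4 (backspace): buf='ZAODK' cursor=5
After op 5 (backspace): buf='ZAOD' cursor=4
After op 6 (delete): buf='ZAOD' cursor=4
After op 7 (backspace): buf='ZAO' cursor=3
After op 8 (insert('G')): buf='ZAOG' cursor=4
After op 9 (backspace): buf='ZAO' cursor=3
After op 10 (right): buf='ZAO' cursor=3
After op 11 (undo): buf='ZAOG' cursor=4

Answer: ZAOG|4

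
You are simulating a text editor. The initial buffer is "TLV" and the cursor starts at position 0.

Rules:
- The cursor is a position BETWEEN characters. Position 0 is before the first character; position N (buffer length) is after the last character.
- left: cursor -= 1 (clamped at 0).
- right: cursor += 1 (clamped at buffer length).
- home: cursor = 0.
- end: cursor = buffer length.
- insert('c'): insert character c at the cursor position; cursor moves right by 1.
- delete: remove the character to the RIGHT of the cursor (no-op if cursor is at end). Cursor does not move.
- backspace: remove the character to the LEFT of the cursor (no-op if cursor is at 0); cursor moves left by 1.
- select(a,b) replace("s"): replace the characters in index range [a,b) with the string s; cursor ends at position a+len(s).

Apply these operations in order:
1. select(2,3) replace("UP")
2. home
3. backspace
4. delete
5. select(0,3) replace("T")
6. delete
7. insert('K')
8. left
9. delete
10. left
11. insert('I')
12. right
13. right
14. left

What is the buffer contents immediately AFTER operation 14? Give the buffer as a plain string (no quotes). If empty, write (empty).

Answer: IT

Derivation:
After op 1 (select(2,3) replace("UP")): buf='TLUP' cursor=4
After op 2 (home): buf='TLUP' cursor=0
After op 3 (backspace): buf='TLUP' cursor=0
After op 4 (delete): buf='LUP' cursor=0
After op 5 (select(0,3) replace("T")): buf='T' cursor=1
After op 6 (delete): buf='T' cursor=1
After op 7 (insert('K')): buf='TK' cursor=2
After op 8 (left): buf='TK' cursor=1
After op 9 (delete): buf='T' cursor=1
After op 10 (left): buf='T' cursor=0
After op 11 (insert('I')): buf='IT' cursor=1
After op 12 (right): buf='IT' cursor=2
After op 13 (right): buf='IT' cursor=2
After op 14 (left): buf='IT' cursor=1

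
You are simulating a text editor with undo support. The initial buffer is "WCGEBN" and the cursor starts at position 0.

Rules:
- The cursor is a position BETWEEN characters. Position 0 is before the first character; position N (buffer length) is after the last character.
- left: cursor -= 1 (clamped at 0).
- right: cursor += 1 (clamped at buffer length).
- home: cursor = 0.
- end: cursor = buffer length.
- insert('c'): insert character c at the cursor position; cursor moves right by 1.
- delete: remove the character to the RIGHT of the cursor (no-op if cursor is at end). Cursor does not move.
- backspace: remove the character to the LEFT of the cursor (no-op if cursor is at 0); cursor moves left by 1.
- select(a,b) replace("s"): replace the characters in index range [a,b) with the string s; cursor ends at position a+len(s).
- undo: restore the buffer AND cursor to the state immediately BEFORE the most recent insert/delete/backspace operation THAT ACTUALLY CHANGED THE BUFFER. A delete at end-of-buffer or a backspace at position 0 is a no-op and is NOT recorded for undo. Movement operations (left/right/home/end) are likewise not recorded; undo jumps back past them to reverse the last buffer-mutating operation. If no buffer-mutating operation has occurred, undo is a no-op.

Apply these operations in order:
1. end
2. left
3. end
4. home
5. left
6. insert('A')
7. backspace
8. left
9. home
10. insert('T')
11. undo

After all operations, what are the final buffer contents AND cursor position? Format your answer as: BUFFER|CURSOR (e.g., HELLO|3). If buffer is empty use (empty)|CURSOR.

Answer: WCGEBN|0

Derivation:
After op 1 (end): buf='WCGEBN' cursor=6
After op 2 (left): buf='WCGEBN' cursor=5
After op 3 (end): buf='WCGEBN' cursor=6
After op 4 (home): buf='WCGEBN' cursor=0
After op 5 (left): buf='WCGEBN' cursor=0
After op 6 (insert('A')): buf='AWCGEBN' cursor=1
After op 7 (backspace): buf='WCGEBN' cursor=0
After op 8 (left): buf='WCGEBN' cursor=0
After op 9 (home): buf='WCGEBN' cursor=0
After op 10 (insert('T')): buf='TWCGEBN' cursor=1
After op 11 (undo): buf='WCGEBN' cursor=0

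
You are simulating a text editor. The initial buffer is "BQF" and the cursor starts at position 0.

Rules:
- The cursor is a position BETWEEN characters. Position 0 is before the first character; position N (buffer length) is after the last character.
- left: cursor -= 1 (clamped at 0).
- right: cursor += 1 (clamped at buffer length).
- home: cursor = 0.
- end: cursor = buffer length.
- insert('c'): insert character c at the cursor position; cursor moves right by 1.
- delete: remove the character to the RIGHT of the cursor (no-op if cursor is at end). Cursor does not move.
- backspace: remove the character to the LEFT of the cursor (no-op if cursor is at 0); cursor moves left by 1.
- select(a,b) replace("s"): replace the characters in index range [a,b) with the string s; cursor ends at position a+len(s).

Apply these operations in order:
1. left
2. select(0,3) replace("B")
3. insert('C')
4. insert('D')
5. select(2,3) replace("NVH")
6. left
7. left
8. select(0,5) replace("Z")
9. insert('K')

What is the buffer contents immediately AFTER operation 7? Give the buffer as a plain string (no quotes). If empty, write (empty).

After op 1 (left): buf='BQF' cursor=0
After op 2 (select(0,3) replace("B")): buf='B' cursor=1
After op 3 (insert('C')): buf='BC' cursor=2
After op 4 (insert('D')): buf='BCD' cursor=3
After op 5 (select(2,3) replace("NVH")): buf='BCNVH' cursor=5
After op 6 (left): buf='BCNVH' cursor=4
After op 7 (left): buf='BCNVH' cursor=3

Answer: BCNVH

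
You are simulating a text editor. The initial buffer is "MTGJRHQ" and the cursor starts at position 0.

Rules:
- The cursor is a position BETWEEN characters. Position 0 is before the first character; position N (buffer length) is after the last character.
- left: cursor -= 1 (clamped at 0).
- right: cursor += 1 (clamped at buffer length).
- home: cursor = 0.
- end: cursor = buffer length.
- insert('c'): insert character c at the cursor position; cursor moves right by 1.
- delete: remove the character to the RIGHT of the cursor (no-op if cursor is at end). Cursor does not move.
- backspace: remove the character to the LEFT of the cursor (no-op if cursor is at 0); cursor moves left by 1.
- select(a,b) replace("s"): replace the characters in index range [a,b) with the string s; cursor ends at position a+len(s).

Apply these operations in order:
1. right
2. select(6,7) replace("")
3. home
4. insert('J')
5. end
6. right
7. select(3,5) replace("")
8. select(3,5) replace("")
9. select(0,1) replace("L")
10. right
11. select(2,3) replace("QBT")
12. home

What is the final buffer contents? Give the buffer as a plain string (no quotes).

After op 1 (right): buf='MTGJRHQ' cursor=1
After op 2 (select(6,7) replace("")): buf='MTGJRH' cursor=6
After op 3 (home): buf='MTGJRH' cursor=0
After op 4 (insert('J')): buf='JMTGJRH' cursor=1
After op 5 (end): buf='JMTGJRH' cursor=7
After op 6 (right): buf='JMTGJRH' cursor=7
After op 7 (select(3,5) replace("")): buf='JMTRH' cursor=3
After op 8 (select(3,5) replace("")): buf='JMT' cursor=3
After op 9 (select(0,1) replace("L")): buf='LMT' cursor=1
After op 10 (right): buf='LMT' cursor=2
After op 11 (select(2,3) replace("QBT")): buf='LMQBT' cursor=5
After op 12 (home): buf='LMQBT' cursor=0

Answer: LMQBT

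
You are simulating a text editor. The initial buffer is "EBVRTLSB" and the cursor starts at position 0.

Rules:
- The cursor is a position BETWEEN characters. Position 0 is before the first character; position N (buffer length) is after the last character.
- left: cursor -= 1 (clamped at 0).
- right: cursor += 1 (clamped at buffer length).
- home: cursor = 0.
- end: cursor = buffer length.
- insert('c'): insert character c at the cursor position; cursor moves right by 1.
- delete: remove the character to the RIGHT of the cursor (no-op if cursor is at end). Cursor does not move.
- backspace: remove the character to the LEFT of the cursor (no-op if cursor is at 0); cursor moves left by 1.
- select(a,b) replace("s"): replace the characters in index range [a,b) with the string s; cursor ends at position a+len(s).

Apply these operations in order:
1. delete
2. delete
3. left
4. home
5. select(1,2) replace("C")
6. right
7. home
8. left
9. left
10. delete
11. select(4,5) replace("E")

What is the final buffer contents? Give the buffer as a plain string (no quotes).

Answer: CTLSE

Derivation:
After op 1 (delete): buf='BVRTLSB' cursor=0
After op 2 (delete): buf='VRTLSB' cursor=0
After op 3 (left): buf='VRTLSB' cursor=0
After op 4 (home): buf='VRTLSB' cursor=0
After op 5 (select(1,2) replace("C")): buf='VCTLSB' cursor=2
After op 6 (right): buf='VCTLSB' cursor=3
After op 7 (home): buf='VCTLSB' cursor=0
After op 8 (left): buf='VCTLSB' cursor=0
After op 9 (left): buf='VCTLSB' cursor=0
After op 10 (delete): buf='CTLSB' cursor=0
After op 11 (select(4,5) replace("E")): buf='CTLSE' cursor=5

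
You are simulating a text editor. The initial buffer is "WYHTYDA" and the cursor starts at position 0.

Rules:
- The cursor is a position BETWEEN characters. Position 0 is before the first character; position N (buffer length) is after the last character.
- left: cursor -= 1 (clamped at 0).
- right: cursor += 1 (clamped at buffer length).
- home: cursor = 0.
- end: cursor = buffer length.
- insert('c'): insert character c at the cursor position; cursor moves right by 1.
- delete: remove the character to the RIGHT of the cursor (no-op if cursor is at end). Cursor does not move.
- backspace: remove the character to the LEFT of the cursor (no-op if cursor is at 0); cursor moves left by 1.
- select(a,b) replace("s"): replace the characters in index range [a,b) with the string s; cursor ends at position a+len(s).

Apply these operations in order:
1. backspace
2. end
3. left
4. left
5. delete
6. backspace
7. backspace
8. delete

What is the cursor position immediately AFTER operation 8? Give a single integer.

After op 1 (backspace): buf='WYHTYDA' cursor=0
After op 2 (end): buf='WYHTYDA' cursor=7
After op 3 (left): buf='WYHTYDA' cursor=6
After op 4 (left): buf='WYHTYDA' cursor=5
After op 5 (delete): buf='WYHTYA' cursor=5
After op 6 (backspace): buf='WYHTA' cursor=4
After op 7 (backspace): buf='WYHA' cursor=3
After op 8 (delete): buf='WYH' cursor=3

Answer: 3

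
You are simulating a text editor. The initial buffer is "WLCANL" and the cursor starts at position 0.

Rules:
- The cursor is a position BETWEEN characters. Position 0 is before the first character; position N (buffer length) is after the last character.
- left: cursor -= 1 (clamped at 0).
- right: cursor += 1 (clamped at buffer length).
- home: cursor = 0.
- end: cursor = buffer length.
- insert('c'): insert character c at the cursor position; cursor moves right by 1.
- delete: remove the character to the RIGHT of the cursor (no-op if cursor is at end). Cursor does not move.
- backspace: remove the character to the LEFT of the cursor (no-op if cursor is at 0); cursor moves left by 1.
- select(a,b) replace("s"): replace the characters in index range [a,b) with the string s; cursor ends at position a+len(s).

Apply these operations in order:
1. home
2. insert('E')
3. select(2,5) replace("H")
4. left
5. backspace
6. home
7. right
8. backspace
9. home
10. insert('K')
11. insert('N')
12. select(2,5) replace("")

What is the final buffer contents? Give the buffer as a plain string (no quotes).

Answer: KN

Derivation:
After op 1 (home): buf='WLCANL' cursor=0
After op 2 (insert('E')): buf='EWLCANL' cursor=1
After op 3 (select(2,5) replace("H")): buf='EWHNL' cursor=3
After op 4 (left): buf='EWHNL' cursor=2
After op 5 (backspace): buf='EHNL' cursor=1
After op 6 (home): buf='EHNL' cursor=0
After op 7 (right): buf='EHNL' cursor=1
After op 8 (backspace): buf='HNL' cursor=0
After op 9 (home): buf='HNL' cursor=0
After op 10 (insert('K')): buf='KHNL' cursor=1
After op 11 (insert('N')): buf='KNHNL' cursor=2
After op 12 (select(2,5) replace("")): buf='KN' cursor=2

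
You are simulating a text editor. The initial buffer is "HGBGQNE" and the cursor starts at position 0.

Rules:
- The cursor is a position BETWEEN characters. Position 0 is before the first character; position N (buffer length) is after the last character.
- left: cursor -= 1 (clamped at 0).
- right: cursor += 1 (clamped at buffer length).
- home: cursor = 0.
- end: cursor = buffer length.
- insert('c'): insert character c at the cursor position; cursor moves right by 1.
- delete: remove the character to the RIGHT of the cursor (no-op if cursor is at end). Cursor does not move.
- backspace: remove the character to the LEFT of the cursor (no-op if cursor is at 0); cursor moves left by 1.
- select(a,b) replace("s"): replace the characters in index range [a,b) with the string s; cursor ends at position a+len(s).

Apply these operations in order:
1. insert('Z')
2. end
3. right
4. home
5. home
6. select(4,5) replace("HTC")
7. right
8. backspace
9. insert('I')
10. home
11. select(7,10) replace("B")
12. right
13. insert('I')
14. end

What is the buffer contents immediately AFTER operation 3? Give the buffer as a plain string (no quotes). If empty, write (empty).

Answer: ZHGBGQNE

Derivation:
After op 1 (insert('Z')): buf='ZHGBGQNE' cursor=1
After op 2 (end): buf='ZHGBGQNE' cursor=8
After op 3 (right): buf='ZHGBGQNE' cursor=8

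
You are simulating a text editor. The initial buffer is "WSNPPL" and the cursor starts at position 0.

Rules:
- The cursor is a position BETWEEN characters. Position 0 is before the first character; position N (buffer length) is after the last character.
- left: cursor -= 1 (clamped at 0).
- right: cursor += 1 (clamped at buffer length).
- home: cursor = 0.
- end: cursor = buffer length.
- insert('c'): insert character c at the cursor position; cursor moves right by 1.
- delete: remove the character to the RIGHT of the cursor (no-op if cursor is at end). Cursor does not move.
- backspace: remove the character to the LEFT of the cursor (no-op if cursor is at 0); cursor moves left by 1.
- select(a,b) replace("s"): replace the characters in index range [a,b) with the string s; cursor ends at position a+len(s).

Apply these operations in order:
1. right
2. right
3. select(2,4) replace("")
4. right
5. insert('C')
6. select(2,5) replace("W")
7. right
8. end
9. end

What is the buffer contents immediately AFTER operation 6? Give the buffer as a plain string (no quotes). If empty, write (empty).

After op 1 (right): buf='WSNPPL' cursor=1
After op 2 (right): buf='WSNPPL' cursor=2
After op 3 (select(2,4) replace("")): buf='WSPL' cursor=2
After op 4 (right): buf='WSPL' cursor=3
After op 5 (insert('C')): buf='WSPCL' cursor=4
After op 6 (select(2,5) replace("W")): buf='WSW' cursor=3

Answer: WSW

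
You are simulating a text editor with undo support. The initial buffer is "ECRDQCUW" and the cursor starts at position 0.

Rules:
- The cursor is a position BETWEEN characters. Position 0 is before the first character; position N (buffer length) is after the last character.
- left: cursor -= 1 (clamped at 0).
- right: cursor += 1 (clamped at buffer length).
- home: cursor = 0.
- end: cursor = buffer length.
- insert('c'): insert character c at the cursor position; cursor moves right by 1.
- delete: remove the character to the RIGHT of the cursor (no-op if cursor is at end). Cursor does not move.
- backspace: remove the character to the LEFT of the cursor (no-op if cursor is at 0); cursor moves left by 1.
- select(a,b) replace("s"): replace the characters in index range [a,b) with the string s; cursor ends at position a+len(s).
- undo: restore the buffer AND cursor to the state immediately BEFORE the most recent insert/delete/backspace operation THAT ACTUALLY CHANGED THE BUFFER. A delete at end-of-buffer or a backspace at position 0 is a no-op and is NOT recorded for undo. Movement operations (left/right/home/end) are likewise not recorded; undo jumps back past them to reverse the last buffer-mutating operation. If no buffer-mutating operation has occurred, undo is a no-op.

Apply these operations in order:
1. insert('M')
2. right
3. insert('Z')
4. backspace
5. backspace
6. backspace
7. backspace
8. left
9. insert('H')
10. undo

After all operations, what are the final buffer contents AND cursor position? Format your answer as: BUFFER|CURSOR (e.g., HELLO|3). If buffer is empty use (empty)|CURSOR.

After op 1 (insert('M')): buf='MECRDQCUW' cursor=1
After op 2 (right): buf='MECRDQCUW' cursor=2
After op 3 (insert('Z')): buf='MEZCRDQCUW' cursor=3
After op 4 (backspace): buf='MECRDQCUW' cursor=2
After op 5 (backspace): buf='MCRDQCUW' cursor=1
After op 6 (backspace): buf='CRDQCUW' cursor=0
After op 7 (backspace): buf='CRDQCUW' cursor=0
After op 8 (left): buf='CRDQCUW' cursor=0
After op 9 (insert('H')): buf='HCRDQCUW' cursor=1
After op 10 (undo): buf='CRDQCUW' cursor=0

Answer: CRDQCUW|0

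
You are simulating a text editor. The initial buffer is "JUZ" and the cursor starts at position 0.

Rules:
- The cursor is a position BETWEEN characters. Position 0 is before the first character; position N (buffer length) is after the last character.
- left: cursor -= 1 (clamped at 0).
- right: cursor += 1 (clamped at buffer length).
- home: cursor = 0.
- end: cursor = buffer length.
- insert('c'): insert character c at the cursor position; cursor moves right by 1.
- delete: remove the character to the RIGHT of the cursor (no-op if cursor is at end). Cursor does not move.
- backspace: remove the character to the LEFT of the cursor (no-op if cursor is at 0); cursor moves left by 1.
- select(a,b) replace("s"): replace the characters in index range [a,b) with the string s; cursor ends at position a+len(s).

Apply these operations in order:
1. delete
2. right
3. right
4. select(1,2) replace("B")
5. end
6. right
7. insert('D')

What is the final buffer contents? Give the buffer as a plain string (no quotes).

After op 1 (delete): buf='UZ' cursor=0
After op 2 (right): buf='UZ' cursor=1
After op 3 (right): buf='UZ' cursor=2
After op 4 (select(1,2) replace("B")): buf='UB' cursor=2
After op 5 (end): buf='UB' cursor=2
After op 6 (right): buf='UB' cursor=2
After op 7 (insert('D')): buf='UBD' cursor=3

Answer: UBD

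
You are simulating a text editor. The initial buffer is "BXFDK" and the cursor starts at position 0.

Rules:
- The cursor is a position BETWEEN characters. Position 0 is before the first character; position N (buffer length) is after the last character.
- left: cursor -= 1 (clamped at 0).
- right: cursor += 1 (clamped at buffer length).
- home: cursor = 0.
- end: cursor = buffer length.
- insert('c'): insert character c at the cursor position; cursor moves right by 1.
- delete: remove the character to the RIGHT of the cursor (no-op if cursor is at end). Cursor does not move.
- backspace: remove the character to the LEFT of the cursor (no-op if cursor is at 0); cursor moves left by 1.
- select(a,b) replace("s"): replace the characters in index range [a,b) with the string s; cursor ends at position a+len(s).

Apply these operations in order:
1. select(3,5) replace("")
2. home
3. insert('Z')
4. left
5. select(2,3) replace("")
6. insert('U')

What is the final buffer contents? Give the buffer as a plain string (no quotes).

Answer: ZBUF

Derivation:
After op 1 (select(3,5) replace("")): buf='BXF' cursor=3
After op 2 (home): buf='BXF' cursor=0
After op 3 (insert('Z')): buf='ZBXF' cursor=1
After op 4 (left): buf='ZBXF' cursor=0
After op 5 (select(2,3) replace("")): buf='ZBF' cursor=2
After op 6 (insert('U')): buf='ZBUF' cursor=3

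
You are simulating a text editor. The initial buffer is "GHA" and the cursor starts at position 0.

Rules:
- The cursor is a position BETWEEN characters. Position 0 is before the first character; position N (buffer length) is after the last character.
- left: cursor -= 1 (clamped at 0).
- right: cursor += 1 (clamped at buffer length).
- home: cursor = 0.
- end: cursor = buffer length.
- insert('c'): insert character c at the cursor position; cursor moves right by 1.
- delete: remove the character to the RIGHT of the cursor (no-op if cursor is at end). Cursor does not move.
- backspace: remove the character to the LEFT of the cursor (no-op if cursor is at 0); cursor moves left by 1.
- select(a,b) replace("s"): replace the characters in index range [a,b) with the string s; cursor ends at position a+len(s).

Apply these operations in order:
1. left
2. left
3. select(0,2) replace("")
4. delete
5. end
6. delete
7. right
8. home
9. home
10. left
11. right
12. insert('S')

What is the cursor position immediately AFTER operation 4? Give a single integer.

Answer: 0

Derivation:
After op 1 (left): buf='GHA' cursor=0
After op 2 (left): buf='GHA' cursor=0
After op 3 (select(0,2) replace("")): buf='A' cursor=0
After op 4 (delete): buf='(empty)' cursor=0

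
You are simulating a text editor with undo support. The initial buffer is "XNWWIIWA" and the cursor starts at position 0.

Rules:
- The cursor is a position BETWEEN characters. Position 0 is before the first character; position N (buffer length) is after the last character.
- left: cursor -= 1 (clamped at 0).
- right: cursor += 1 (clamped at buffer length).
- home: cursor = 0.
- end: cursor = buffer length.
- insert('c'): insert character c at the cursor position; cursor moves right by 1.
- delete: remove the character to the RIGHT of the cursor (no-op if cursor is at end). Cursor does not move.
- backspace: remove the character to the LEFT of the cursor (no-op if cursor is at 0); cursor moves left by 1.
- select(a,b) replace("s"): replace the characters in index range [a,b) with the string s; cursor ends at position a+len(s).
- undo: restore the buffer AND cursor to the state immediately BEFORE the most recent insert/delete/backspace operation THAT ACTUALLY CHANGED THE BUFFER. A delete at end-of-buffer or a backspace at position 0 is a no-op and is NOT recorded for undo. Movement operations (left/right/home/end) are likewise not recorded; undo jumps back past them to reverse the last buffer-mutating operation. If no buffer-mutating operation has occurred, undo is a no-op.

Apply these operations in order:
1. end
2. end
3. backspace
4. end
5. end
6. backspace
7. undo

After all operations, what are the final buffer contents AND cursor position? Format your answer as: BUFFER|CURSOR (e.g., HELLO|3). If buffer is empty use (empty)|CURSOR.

After op 1 (end): buf='XNWWIIWA' cursor=8
After op 2 (end): buf='XNWWIIWA' cursor=8
After op 3 (backspace): buf='XNWWIIW' cursor=7
After op 4 (end): buf='XNWWIIW' cursor=7
After op 5 (end): buf='XNWWIIW' cursor=7
After op 6 (backspace): buf='XNWWII' cursor=6
After op 7 (undo): buf='XNWWIIW' cursor=7

Answer: XNWWIIW|7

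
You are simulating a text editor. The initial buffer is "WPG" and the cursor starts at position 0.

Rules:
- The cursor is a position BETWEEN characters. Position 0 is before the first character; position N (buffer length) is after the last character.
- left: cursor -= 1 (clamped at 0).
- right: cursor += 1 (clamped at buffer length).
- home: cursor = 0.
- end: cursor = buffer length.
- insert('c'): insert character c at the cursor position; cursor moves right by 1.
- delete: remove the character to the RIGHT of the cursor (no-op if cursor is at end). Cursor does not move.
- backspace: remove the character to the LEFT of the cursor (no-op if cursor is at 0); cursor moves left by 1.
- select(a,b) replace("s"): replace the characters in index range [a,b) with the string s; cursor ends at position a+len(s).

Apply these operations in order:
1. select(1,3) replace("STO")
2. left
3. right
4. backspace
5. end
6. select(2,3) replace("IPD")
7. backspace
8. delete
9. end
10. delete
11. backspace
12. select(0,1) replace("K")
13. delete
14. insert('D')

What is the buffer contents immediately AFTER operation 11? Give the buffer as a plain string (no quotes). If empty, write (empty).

Answer: WSI

Derivation:
After op 1 (select(1,3) replace("STO")): buf='WSTO' cursor=4
After op 2 (left): buf='WSTO' cursor=3
After op 3 (right): buf='WSTO' cursor=4
After op 4 (backspace): buf='WST' cursor=3
After op 5 (end): buf='WST' cursor=3
After op 6 (select(2,3) replace("IPD")): buf='WSIPD' cursor=5
After op 7 (backspace): buf='WSIP' cursor=4
After op 8 (delete): buf='WSIP' cursor=4
After op 9 (end): buf='WSIP' cursor=4
After op 10 (delete): buf='WSIP' cursor=4
After op 11 (backspace): buf='WSI' cursor=3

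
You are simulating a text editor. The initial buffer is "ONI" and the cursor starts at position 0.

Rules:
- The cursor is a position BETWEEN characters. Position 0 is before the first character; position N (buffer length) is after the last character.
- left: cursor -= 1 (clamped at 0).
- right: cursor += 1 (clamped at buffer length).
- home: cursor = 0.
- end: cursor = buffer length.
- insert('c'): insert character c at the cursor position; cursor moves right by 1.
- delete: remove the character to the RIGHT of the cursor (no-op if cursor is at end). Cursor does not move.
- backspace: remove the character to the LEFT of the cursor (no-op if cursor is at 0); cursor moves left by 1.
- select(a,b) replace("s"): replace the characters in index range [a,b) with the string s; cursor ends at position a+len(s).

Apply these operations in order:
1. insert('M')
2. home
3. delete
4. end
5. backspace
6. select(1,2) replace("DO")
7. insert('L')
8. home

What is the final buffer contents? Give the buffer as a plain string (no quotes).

After op 1 (insert('M')): buf='MONI' cursor=1
After op 2 (home): buf='MONI' cursor=0
After op 3 (delete): buf='ONI' cursor=0
After op 4 (end): buf='ONI' cursor=3
After op 5 (backspace): buf='ON' cursor=2
After op 6 (select(1,2) replace("DO")): buf='ODO' cursor=3
After op 7 (insert('L')): buf='ODOL' cursor=4
After op 8 (home): buf='ODOL' cursor=0

Answer: ODOL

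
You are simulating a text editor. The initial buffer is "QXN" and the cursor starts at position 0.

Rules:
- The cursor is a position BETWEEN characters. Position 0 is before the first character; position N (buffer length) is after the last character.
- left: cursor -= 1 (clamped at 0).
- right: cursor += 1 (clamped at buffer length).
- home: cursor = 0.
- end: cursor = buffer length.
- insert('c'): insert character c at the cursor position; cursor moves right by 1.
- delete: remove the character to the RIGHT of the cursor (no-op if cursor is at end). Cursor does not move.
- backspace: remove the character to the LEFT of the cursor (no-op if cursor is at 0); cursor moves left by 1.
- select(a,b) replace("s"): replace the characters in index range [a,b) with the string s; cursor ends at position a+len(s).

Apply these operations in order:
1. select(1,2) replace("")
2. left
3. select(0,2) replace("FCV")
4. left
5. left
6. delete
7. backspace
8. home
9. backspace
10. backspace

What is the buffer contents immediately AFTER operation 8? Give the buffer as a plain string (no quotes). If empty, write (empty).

After op 1 (select(1,2) replace("")): buf='QN' cursor=1
After op 2 (left): buf='QN' cursor=0
After op 3 (select(0,2) replace("FCV")): buf='FCV' cursor=3
After op 4 (left): buf='FCV' cursor=2
After op 5 (left): buf='FCV' cursor=1
After op 6 (delete): buf='FV' cursor=1
After op 7 (backspace): buf='V' cursor=0
After op 8 (home): buf='V' cursor=0

Answer: V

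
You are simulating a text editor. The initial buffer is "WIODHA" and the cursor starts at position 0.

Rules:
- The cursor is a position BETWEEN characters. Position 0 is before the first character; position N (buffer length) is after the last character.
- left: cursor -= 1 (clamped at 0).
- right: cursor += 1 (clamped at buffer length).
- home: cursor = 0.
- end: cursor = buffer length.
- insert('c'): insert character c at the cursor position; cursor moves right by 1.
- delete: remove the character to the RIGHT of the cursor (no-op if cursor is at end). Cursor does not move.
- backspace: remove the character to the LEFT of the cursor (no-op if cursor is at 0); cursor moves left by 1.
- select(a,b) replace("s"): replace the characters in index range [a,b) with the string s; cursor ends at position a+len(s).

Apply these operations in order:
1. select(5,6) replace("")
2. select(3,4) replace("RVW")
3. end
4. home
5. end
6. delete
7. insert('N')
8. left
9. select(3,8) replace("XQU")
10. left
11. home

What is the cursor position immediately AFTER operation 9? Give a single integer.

Answer: 6

Derivation:
After op 1 (select(5,6) replace("")): buf='WIODH' cursor=5
After op 2 (select(3,4) replace("RVW")): buf='WIORVWH' cursor=6
After op 3 (end): buf='WIORVWH' cursor=7
After op 4 (home): buf='WIORVWH' cursor=0
After op 5 (end): buf='WIORVWH' cursor=7
After op 6 (delete): buf='WIORVWH' cursor=7
After op 7 (insert('N')): buf='WIORVWHN' cursor=8
After op 8 (left): buf='WIORVWHN' cursor=7
After op 9 (select(3,8) replace("XQU")): buf='WIOXQU' cursor=6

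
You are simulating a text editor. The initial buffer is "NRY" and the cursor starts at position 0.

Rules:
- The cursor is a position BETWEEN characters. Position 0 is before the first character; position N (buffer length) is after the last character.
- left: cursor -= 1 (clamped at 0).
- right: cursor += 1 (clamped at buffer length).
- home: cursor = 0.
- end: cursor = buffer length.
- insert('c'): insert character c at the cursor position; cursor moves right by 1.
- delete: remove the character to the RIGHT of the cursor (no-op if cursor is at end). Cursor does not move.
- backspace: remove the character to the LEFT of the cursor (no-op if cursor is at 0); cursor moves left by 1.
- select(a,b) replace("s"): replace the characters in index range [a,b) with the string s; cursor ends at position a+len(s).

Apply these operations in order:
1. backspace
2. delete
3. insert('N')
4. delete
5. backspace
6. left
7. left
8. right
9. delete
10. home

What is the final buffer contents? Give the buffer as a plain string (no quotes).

Answer: Y

Derivation:
After op 1 (backspace): buf='NRY' cursor=0
After op 2 (delete): buf='RY' cursor=0
After op 3 (insert('N')): buf='NRY' cursor=1
After op 4 (delete): buf='NY' cursor=1
After op 5 (backspace): buf='Y' cursor=0
After op 6 (left): buf='Y' cursor=0
After op 7 (left): buf='Y' cursor=0
After op 8 (right): buf='Y' cursor=1
After op 9 (delete): buf='Y' cursor=1
After op 10 (home): buf='Y' cursor=0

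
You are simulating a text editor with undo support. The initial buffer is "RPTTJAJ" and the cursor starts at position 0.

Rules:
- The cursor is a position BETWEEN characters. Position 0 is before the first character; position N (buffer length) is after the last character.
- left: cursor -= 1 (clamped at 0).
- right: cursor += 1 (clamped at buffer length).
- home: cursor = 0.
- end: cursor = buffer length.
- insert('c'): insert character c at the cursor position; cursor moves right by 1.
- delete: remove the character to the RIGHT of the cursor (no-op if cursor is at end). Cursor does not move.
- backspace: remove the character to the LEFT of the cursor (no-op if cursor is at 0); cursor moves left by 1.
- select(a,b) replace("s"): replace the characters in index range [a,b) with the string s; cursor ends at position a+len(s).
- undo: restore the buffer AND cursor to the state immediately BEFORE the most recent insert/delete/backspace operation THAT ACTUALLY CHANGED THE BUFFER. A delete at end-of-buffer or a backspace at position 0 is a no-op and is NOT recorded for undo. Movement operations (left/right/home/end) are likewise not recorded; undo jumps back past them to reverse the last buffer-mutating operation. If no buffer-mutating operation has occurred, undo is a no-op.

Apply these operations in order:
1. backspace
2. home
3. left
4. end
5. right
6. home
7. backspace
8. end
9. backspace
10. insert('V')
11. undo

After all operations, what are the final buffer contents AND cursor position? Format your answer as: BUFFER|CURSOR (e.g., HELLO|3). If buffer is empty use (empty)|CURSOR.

Answer: RPTTJA|6

Derivation:
After op 1 (backspace): buf='RPTTJAJ' cursor=0
After op 2 (home): buf='RPTTJAJ' cursor=0
After op 3 (left): buf='RPTTJAJ' cursor=0
After op 4 (end): buf='RPTTJAJ' cursor=7
After op 5 (right): buf='RPTTJAJ' cursor=7
After op 6 (home): buf='RPTTJAJ' cursor=0
After op 7 (backspace): buf='RPTTJAJ' cursor=0
After op 8 (end): buf='RPTTJAJ' cursor=7
After op 9 (backspace): buf='RPTTJA' cursor=6
After op 10 (insert('V')): buf='RPTTJAV' cursor=7
After op 11 (undo): buf='RPTTJA' cursor=6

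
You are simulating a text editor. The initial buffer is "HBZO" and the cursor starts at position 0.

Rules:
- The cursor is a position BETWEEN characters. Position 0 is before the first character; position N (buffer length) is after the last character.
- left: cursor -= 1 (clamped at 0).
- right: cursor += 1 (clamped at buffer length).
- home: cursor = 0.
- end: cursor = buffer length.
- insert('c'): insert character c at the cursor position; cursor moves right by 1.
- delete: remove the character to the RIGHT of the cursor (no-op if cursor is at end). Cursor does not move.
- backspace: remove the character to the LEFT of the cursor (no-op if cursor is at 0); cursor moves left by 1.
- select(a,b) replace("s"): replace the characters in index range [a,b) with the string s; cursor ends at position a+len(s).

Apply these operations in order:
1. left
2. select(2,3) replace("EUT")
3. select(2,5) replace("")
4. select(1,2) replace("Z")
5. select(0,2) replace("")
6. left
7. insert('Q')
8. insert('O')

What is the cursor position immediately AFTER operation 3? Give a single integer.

Answer: 2

Derivation:
After op 1 (left): buf='HBZO' cursor=0
After op 2 (select(2,3) replace("EUT")): buf='HBEUTO' cursor=5
After op 3 (select(2,5) replace("")): buf='HBO' cursor=2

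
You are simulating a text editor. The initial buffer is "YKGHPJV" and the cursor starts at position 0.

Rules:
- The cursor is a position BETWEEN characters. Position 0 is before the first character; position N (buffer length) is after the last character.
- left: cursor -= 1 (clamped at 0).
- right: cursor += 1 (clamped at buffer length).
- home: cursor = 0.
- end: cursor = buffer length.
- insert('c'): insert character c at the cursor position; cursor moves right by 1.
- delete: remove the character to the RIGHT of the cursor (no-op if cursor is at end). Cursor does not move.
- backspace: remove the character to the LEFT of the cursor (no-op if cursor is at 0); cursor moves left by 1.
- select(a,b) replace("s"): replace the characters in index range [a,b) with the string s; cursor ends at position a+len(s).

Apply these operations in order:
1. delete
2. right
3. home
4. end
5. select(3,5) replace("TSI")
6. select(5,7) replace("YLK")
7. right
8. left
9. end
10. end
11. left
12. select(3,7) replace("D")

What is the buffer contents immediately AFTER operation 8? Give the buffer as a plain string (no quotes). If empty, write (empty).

After op 1 (delete): buf='KGHPJV' cursor=0
After op 2 (right): buf='KGHPJV' cursor=1
After op 3 (home): buf='KGHPJV' cursor=0
After op 4 (end): buf='KGHPJV' cursor=6
After op 5 (select(3,5) replace("TSI")): buf='KGHTSIV' cursor=6
After op 6 (select(5,7) replace("YLK")): buf='KGHTSYLK' cursor=8
After op 7 (right): buf='KGHTSYLK' cursor=8
After op 8 (left): buf='KGHTSYLK' cursor=7

Answer: KGHTSYLK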